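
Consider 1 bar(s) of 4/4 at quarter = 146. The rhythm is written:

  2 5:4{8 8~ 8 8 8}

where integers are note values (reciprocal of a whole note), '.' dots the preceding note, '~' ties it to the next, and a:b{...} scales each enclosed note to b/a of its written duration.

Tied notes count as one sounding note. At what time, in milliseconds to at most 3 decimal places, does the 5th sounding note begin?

1. 0.0ms @ 0 + 821.918ms (2)
2. 821.918ms @ 2 + 164.384ms (2/5)
3. 986.301ms @ 12/5 + 328.767ms (4/5)
4. 1315.068ms @ 16/5 + 164.384ms (2/5)
5. 1479.452ms @ 18/5 + 164.384ms (2/5)

note 5 onset = 18/5b = 1479.452ms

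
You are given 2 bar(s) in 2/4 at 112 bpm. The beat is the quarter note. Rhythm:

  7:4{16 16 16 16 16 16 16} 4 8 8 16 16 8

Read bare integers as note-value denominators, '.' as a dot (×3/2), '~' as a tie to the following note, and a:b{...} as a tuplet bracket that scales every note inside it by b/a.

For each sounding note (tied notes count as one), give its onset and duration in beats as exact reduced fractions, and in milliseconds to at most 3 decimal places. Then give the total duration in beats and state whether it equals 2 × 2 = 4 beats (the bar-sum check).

1) 0.0ms=0b +76.531ms=1/7b
2) 76.531ms=1/7b +76.531ms=1/7b
3) 153.061ms=2/7b +76.531ms=1/7b
4) 229.592ms=3/7b +76.531ms=1/7b
5) 306.122ms=4/7b +76.531ms=1/7b
6) 382.653ms=5/7b +76.531ms=1/7b
7) 459.184ms=6/7b +76.531ms=1/7b
8) 535.714ms=1b +535.714ms=1b
9) 1071.429ms=2b +267.857ms=1/2b
10) 1339.286ms=5/2b +267.857ms=1/2b
11) 1607.143ms=3b +133.929ms=1/4b
12) 1741.071ms=13/4b +133.929ms=1/4b
13) 1875.0ms=7/2b +267.857ms=1/2b
Σ=4b of 4 (112bpm 2/4) — PASS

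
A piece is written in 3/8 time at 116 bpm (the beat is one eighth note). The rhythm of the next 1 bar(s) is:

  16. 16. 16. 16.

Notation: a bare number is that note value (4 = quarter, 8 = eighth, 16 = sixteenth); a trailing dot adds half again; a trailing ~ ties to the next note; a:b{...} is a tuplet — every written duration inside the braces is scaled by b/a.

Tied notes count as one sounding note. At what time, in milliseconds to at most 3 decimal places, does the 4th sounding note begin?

note 4 onset = 9/4b = 1163.793ms

1. 0.0ms @ 0 + 387.931ms (3/4)
2. 387.931ms @ 3/4 + 387.931ms (3/4)
3. 775.862ms @ 3/2 + 387.931ms (3/4)
4. 1163.793ms @ 9/4 + 387.931ms (3/4)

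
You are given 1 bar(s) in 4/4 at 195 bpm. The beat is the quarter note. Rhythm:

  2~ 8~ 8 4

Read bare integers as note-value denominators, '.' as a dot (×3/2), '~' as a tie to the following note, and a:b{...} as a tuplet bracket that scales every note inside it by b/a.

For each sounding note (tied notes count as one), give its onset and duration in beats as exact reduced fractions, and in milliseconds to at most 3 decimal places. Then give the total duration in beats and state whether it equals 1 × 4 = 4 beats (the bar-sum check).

1) 0.0ms=0b +923.077ms=3b
2) 923.077ms=3b +307.692ms=1b
Σ=4b of 4 (195bpm 4/4) — PASS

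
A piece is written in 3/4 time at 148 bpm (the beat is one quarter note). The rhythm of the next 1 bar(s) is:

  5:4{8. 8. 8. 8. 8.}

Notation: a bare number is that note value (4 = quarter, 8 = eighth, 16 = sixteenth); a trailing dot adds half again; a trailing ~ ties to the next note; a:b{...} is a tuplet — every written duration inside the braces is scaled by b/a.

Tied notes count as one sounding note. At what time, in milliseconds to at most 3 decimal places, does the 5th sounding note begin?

1. 0.0ms @ 0 + 243.243ms (3/5)
2. 243.243ms @ 3/5 + 243.243ms (3/5)
3. 486.486ms @ 6/5 + 243.243ms (3/5)
4. 729.73ms @ 9/5 + 243.243ms (3/5)
5. 972.973ms @ 12/5 + 243.243ms (3/5)

note 5 onset = 12/5b = 972.973ms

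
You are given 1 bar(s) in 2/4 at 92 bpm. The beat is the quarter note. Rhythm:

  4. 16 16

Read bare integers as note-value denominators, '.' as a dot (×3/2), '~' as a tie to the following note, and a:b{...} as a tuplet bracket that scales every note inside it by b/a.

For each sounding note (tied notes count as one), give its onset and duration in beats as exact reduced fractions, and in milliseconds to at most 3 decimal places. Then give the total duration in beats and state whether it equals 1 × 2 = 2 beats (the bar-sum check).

1) 0.0ms=0b +978.261ms=3/2b
2) 978.261ms=3/2b +163.043ms=1/4b
3) 1141.304ms=7/4b +163.043ms=1/4b
Σ=2b of 2 (92bpm 2/4) — PASS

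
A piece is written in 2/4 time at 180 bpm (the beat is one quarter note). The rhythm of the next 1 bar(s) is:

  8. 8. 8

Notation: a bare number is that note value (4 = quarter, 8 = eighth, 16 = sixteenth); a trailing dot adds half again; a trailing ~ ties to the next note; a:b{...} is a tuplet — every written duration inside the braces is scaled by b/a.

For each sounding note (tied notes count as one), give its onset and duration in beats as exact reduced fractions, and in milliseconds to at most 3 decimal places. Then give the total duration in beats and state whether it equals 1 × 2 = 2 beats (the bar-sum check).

1) 0.0ms=0b +250.0ms=3/4b
2) 250.0ms=3/4b +250.0ms=3/4b
3) 500.0ms=3/2b +166.667ms=1/2b
Σ=2b of 2 (180bpm 2/4) — PASS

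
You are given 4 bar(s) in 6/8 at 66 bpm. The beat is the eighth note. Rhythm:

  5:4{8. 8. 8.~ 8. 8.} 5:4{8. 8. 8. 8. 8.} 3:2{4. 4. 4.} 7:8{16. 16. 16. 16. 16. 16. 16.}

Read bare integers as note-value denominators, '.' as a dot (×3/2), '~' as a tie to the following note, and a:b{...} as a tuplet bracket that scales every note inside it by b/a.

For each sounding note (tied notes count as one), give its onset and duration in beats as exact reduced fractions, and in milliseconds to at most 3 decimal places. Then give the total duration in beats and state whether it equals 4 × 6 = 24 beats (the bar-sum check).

1) 0.0ms=0b +1090.909ms=6/5b
2) 1090.909ms=6/5b +1090.909ms=6/5b
3) 2181.818ms=12/5b +2181.818ms=12/5b
4) 4363.636ms=24/5b +1090.909ms=6/5b
5) 5454.545ms=6b +1090.909ms=6/5b
6) 6545.455ms=36/5b +1090.909ms=6/5b
7) 7636.364ms=42/5b +1090.909ms=6/5b
8) 8727.273ms=48/5b +1090.909ms=6/5b
9) 9818.182ms=54/5b +1090.909ms=6/5b
10) 10909.091ms=12b +1818.182ms=2b
11) 12727.273ms=14b +1818.182ms=2b
12) 14545.455ms=16b +1818.182ms=2b
13) 16363.636ms=18b +779.221ms=6/7b
14) 17142.857ms=132/7b +779.221ms=6/7b
15) 17922.078ms=138/7b +779.221ms=6/7b
16) 18701.299ms=144/7b +779.221ms=6/7b
17) 19480.519ms=150/7b +779.221ms=6/7b
18) 20259.74ms=156/7b +779.221ms=6/7b
19) 21038.961ms=162/7b +779.221ms=6/7b
Σ=24b of 24 (66bpm 6/8) — PASS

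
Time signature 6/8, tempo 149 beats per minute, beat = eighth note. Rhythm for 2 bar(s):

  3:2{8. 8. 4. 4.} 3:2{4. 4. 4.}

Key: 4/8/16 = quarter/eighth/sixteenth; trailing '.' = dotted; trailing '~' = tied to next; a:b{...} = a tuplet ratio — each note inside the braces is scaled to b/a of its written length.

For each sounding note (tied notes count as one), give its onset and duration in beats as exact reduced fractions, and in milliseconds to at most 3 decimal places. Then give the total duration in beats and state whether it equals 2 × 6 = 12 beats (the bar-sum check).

1) 0.0ms=0b +402.685ms=1b
2) 402.685ms=1b +402.685ms=1b
3) 805.369ms=2b +805.369ms=2b
4) 1610.738ms=4b +805.369ms=2b
5) 2416.107ms=6b +805.369ms=2b
6) 3221.477ms=8b +805.369ms=2b
7) 4026.846ms=10b +805.369ms=2b
Σ=12b of 12 (149bpm 6/8) — PASS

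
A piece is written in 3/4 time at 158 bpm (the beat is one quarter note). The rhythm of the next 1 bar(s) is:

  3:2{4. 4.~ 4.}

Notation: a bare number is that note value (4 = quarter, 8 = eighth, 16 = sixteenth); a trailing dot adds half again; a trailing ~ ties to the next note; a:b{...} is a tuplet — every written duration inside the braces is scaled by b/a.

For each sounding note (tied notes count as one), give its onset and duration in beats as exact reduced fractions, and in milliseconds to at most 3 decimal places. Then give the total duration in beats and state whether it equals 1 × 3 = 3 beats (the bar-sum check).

1) 0.0ms=0b +379.747ms=1b
2) 379.747ms=1b +759.494ms=2b
Σ=3b of 3 (158bpm 3/4) — PASS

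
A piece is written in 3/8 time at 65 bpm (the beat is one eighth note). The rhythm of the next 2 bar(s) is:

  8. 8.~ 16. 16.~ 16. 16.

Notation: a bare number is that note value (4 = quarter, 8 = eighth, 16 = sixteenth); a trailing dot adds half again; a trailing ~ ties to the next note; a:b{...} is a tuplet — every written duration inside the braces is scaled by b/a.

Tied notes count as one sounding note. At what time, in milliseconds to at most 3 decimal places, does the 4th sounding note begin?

1. 0.0ms @ 0 + 1384.615ms (3/2)
2. 1384.615ms @ 3/2 + 2076.923ms (9/4)
3. 3461.538ms @ 15/4 + 1384.615ms (3/2)
4. 4846.154ms @ 21/4 + 692.308ms (3/4)

note 4 onset = 21/4b = 4846.154ms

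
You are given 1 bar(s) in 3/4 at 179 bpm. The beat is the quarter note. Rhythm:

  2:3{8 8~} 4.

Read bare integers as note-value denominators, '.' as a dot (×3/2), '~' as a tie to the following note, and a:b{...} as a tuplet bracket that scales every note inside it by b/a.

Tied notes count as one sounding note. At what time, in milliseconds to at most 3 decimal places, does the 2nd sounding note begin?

note 2 onset = 3/4b = 251.397ms

1. 0.0ms @ 0 + 251.397ms (3/4)
2. 251.397ms @ 3/4 + 754.19ms (9/4)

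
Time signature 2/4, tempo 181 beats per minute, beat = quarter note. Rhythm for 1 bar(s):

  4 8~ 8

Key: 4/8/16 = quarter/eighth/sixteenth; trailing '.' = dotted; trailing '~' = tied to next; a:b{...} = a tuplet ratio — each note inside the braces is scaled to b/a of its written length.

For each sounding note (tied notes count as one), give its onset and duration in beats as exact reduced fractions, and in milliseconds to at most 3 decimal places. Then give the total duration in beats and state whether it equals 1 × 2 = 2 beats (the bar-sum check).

1) 0.0ms=0b +331.492ms=1b
2) 331.492ms=1b +331.492ms=1b
Σ=2b of 2 (181bpm 2/4) — PASS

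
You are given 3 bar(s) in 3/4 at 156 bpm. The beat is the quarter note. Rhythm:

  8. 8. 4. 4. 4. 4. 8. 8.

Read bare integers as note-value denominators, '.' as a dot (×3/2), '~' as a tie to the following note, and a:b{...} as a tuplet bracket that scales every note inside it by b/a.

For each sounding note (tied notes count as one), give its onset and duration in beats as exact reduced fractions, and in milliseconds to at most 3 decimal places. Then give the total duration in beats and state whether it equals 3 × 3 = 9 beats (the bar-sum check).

1) 0.0ms=0b +288.462ms=3/4b
2) 288.462ms=3/4b +288.462ms=3/4b
3) 576.923ms=3/2b +576.923ms=3/2b
4) 1153.846ms=3b +576.923ms=3/2b
5) 1730.769ms=9/2b +576.923ms=3/2b
6) 2307.692ms=6b +576.923ms=3/2b
7) 2884.615ms=15/2b +288.462ms=3/4b
8) 3173.077ms=33/4b +288.462ms=3/4b
Σ=9b of 9 (156bpm 3/4) — PASS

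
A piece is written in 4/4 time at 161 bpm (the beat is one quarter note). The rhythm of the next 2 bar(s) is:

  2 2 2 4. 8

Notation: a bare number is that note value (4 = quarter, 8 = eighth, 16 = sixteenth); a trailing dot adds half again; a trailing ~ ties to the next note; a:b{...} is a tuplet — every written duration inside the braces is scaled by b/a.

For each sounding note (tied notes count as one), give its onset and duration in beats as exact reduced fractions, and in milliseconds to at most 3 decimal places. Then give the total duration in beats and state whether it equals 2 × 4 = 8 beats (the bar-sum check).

1) 0.0ms=0b +745.342ms=2b
2) 745.342ms=2b +745.342ms=2b
3) 1490.683ms=4b +745.342ms=2b
4) 2236.025ms=6b +559.006ms=3/2b
5) 2795.031ms=15/2b +186.335ms=1/2b
Σ=8b of 8 (161bpm 4/4) — PASS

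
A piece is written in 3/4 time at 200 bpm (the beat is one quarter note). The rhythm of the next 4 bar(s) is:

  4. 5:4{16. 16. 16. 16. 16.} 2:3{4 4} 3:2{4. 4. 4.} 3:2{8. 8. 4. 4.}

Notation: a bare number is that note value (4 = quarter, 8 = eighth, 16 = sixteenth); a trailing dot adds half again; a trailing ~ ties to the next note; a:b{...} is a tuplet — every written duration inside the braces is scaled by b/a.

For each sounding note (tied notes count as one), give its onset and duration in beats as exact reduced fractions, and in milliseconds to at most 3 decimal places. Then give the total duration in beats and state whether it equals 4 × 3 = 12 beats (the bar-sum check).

1) 0.0ms=0b +450.0ms=3/2b
2) 450.0ms=3/2b +90.0ms=3/10b
3) 540.0ms=9/5b +90.0ms=3/10b
4) 630.0ms=21/10b +90.0ms=3/10b
5) 720.0ms=12/5b +90.0ms=3/10b
6) 810.0ms=27/10b +90.0ms=3/10b
7) 900.0ms=3b +450.0ms=3/2b
8) 1350.0ms=9/2b +450.0ms=3/2b
9) 1800.0ms=6b +300.0ms=1b
10) 2100.0ms=7b +300.0ms=1b
11) 2400.0ms=8b +300.0ms=1b
12) 2700.0ms=9b +150.0ms=1/2b
13) 2850.0ms=19/2b +150.0ms=1/2b
14) 3000.0ms=10b +300.0ms=1b
15) 3300.0ms=11b +300.0ms=1b
Σ=12b of 12 (200bpm 3/4) — PASS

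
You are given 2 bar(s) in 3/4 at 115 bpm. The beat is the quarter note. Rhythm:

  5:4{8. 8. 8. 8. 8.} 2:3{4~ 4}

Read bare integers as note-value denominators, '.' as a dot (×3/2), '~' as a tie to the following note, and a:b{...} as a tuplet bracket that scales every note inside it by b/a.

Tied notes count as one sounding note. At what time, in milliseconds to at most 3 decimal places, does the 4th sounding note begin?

1. 0.0ms @ 0 + 313.043ms (3/5)
2. 313.043ms @ 3/5 + 313.043ms (3/5)
3. 626.087ms @ 6/5 + 313.043ms (3/5)
4. 939.13ms @ 9/5 + 313.043ms (3/5)
5. 1252.174ms @ 12/5 + 313.043ms (3/5)
6. 1565.217ms @ 3 + 1565.217ms (3)

note 4 onset = 9/5b = 939.13ms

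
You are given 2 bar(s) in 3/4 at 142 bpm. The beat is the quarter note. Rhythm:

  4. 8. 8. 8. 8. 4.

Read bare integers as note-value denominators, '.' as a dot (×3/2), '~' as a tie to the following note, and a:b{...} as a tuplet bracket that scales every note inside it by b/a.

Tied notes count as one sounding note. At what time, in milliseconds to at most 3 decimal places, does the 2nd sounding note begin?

note 2 onset = 3/2b = 633.803ms

1. 0.0ms @ 0 + 633.803ms (3/2)
2. 633.803ms @ 3/2 + 316.901ms (3/4)
3. 950.704ms @ 9/4 + 316.901ms (3/4)
4. 1267.606ms @ 3 + 316.901ms (3/4)
5. 1584.507ms @ 15/4 + 316.901ms (3/4)
6. 1901.408ms @ 9/2 + 633.803ms (3/2)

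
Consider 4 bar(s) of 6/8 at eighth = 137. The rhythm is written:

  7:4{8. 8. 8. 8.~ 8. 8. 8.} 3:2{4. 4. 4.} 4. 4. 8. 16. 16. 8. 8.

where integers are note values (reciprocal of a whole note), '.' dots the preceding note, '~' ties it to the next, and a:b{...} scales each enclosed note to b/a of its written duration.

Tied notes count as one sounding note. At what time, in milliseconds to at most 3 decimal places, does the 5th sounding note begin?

1. 0.0ms @ 0 + 375.391ms (6/7)
2. 375.391ms @ 6/7 + 375.391ms (6/7)
3. 750.782ms @ 12/7 + 375.391ms (6/7)
4. 1126.173ms @ 18/7 + 750.782ms (12/7)
5. 1876.955ms @ 30/7 + 375.391ms (6/7)
6. 2252.346ms @ 36/7 + 375.391ms (6/7)
7. 2627.737ms @ 6 + 875.912ms (2)
8. 3503.65ms @ 8 + 875.912ms (2)
9. 4379.562ms @ 10 + 875.912ms (2)
10. 5255.474ms @ 12 + 1313.869ms (3)
11. 6569.343ms @ 15 + 1313.869ms (3)
12. 7883.212ms @ 18 + 656.934ms (3/2)
13. 8540.146ms @ 39/2 + 328.467ms (3/4)
14. 8868.613ms @ 81/4 + 328.467ms (3/4)
15. 9197.08ms @ 21 + 656.934ms (3/2)
16. 9854.015ms @ 45/2 + 656.934ms (3/2)

note 5 onset = 30/7b = 1876.955ms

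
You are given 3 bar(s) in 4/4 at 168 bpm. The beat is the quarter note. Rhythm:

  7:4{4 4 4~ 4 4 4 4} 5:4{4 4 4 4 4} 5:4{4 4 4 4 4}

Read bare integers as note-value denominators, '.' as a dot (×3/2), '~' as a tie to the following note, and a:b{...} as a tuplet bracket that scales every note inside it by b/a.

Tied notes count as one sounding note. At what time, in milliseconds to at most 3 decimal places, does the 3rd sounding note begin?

note 3 onset = 8/7b = 408.163ms

1. 0.0ms @ 0 + 204.082ms (4/7)
2. 204.082ms @ 4/7 + 204.082ms (4/7)
3. 408.163ms @ 8/7 + 408.163ms (8/7)
4. 816.327ms @ 16/7 + 204.082ms (4/7)
5. 1020.408ms @ 20/7 + 204.082ms (4/7)
6. 1224.49ms @ 24/7 + 204.082ms (4/7)
7. 1428.571ms @ 4 + 285.714ms (4/5)
8. 1714.286ms @ 24/5 + 285.714ms (4/5)
9. 2000.0ms @ 28/5 + 285.714ms (4/5)
10. 2285.714ms @ 32/5 + 285.714ms (4/5)
11. 2571.429ms @ 36/5 + 285.714ms (4/5)
12. 2857.143ms @ 8 + 285.714ms (4/5)
13. 3142.857ms @ 44/5 + 285.714ms (4/5)
14. 3428.571ms @ 48/5 + 285.714ms (4/5)
15. 3714.286ms @ 52/5 + 285.714ms (4/5)
16. 4000.0ms @ 56/5 + 285.714ms (4/5)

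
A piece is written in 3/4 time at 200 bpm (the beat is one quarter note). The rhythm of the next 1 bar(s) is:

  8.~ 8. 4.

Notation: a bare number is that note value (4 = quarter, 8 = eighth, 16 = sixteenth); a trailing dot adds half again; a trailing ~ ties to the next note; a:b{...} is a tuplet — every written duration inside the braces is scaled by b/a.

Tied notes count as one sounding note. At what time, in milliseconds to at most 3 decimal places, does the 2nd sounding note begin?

1. 0.0ms @ 0 + 450.0ms (3/2)
2. 450.0ms @ 3/2 + 450.0ms (3/2)

note 2 onset = 3/2b = 450.0ms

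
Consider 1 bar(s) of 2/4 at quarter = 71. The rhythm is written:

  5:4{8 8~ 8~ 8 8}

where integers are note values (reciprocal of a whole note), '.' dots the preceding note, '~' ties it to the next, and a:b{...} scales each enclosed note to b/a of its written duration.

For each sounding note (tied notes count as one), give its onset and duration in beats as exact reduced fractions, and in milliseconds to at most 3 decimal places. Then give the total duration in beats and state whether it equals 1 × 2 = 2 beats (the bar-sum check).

1) 0.0ms=0b +338.028ms=2/5b
2) 338.028ms=2/5b +1014.085ms=6/5b
3) 1352.113ms=8/5b +338.028ms=2/5b
Σ=2b of 2 (71bpm 2/4) — PASS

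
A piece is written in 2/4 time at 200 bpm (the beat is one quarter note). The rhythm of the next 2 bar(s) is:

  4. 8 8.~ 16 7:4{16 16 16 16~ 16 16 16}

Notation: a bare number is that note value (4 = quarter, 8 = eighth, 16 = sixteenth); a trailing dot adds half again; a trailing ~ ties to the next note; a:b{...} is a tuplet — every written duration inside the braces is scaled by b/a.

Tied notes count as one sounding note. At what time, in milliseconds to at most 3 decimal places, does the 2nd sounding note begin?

note 2 onset = 3/2b = 450.0ms

1. 0.0ms @ 0 + 450.0ms (3/2)
2. 450.0ms @ 3/2 + 150.0ms (1/2)
3. 600.0ms @ 2 + 300.0ms (1)
4. 900.0ms @ 3 + 42.857ms (1/7)
5. 942.857ms @ 22/7 + 42.857ms (1/7)
6. 985.714ms @ 23/7 + 42.857ms (1/7)
7. 1028.571ms @ 24/7 + 85.714ms (2/7)
8. 1114.286ms @ 26/7 + 42.857ms (1/7)
9. 1157.143ms @ 27/7 + 42.857ms (1/7)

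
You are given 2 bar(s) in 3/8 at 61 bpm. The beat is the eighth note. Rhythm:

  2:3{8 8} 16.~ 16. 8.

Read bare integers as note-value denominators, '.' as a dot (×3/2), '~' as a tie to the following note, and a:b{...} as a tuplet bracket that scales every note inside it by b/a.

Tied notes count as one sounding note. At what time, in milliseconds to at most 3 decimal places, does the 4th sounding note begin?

1. 0.0ms @ 0 + 1475.41ms (3/2)
2. 1475.41ms @ 3/2 + 1475.41ms (3/2)
3. 2950.82ms @ 3 + 1475.41ms (3/2)
4. 4426.23ms @ 9/2 + 1475.41ms (3/2)

note 4 onset = 9/2b = 4426.23ms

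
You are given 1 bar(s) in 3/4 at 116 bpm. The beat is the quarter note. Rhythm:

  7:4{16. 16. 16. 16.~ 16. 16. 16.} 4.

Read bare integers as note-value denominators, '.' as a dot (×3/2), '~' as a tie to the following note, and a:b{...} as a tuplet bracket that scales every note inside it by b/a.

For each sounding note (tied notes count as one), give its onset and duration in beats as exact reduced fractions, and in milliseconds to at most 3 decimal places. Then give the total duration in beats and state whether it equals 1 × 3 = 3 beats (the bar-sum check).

1) 0.0ms=0b +110.837ms=3/14b
2) 110.837ms=3/14b +110.837ms=3/14b
3) 221.675ms=3/7b +110.837ms=3/14b
4) 332.512ms=9/14b +221.675ms=3/7b
5) 554.187ms=15/14b +110.837ms=3/14b
6) 665.025ms=9/7b +110.837ms=3/14b
7) 775.862ms=3/2b +775.862ms=3/2b
Σ=3b of 3 (116bpm 3/4) — PASS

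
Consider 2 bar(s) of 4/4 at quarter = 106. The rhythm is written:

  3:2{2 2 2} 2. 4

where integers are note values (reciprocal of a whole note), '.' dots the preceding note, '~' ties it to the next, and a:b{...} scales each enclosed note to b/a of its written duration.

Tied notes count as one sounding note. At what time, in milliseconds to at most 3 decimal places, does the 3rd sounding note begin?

1. 0.0ms @ 0 + 754.717ms (4/3)
2. 754.717ms @ 4/3 + 754.717ms (4/3)
3. 1509.434ms @ 8/3 + 754.717ms (4/3)
4. 2264.151ms @ 4 + 1698.113ms (3)
5. 3962.264ms @ 7 + 566.038ms (1)

note 3 onset = 8/3b = 1509.434ms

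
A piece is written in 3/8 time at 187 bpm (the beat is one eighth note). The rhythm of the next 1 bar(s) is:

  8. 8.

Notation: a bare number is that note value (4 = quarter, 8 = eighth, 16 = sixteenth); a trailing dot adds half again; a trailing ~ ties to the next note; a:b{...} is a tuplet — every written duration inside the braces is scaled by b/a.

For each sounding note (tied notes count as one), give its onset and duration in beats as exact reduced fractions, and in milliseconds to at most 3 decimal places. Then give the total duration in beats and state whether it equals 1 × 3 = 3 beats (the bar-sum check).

1) 0.0ms=0b +481.283ms=3/2b
2) 481.283ms=3/2b +481.283ms=3/2b
Σ=3b of 3 (187bpm 3/8) — PASS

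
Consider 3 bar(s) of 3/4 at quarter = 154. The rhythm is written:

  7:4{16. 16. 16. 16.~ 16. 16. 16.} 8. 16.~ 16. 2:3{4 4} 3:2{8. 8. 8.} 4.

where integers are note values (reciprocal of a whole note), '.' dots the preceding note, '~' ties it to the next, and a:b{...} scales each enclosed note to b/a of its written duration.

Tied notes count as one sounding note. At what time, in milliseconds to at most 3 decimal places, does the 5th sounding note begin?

note 5 onset = 15/14b = 417.44ms

1. 0.0ms @ 0 + 83.488ms (3/14)
2. 83.488ms @ 3/14 + 83.488ms (3/14)
3. 166.976ms @ 3/7 + 83.488ms (3/14)
4. 250.464ms @ 9/14 + 166.976ms (3/7)
5. 417.44ms @ 15/14 + 83.488ms (3/14)
6. 500.928ms @ 9/7 + 83.488ms (3/14)
7. 584.416ms @ 3/2 + 292.208ms (3/4)
8. 876.623ms @ 9/4 + 292.208ms (3/4)
9. 1168.831ms @ 3 + 584.416ms (3/2)
10. 1753.247ms @ 9/2 + 584.416ms (3/2)
11. 2337.662ms @ 6 + 194.805ms (1/2)
12. 2532.468ms @ 13/2 + 194.805ms (1/2)
13. 2727.273ms @ 7 + 194.805ms (1/2)
14. 2922.078ms @ 15/2 + 584.416ms (3/2)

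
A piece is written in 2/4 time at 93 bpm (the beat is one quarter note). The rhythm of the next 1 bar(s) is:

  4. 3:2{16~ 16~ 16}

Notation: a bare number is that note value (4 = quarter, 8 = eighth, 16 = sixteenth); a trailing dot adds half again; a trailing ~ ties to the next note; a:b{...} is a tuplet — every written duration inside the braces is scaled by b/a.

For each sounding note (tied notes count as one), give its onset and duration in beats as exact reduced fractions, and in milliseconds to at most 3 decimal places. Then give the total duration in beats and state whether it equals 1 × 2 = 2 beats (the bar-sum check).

1) 0.0ms=0b +967.742ms=3/2b
2) 967.742ms=3/2b +322.581ms=1/2b
Σ=2b of 2 (93bpm 2/4) — PASS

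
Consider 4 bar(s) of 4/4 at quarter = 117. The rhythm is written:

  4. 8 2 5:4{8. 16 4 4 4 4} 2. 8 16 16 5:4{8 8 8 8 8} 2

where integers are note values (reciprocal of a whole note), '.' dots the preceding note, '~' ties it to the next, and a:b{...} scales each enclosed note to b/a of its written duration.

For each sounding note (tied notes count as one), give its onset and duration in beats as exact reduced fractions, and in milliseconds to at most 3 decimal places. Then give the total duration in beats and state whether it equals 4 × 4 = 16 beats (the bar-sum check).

1) 0.0ms=0b +769.231ms=3/2b
2) 769.231ms=3/2b +256.41ms=1/2b
3) 1025.641ms=2b +1025.641ms=2b
4) 2051.282ms=4b +307.692ms=3/5b
5) 2358.974ms=23/5b +102.564ms=1/5b
6) 2461.538ms=24/5b +410.256ms=4/5b
7) 2871.795ms=28/5b +410.256ms=4/5b
8) 3282.051ms=32/5b +410.256ms=4/5b
9) 3692.308ms=36/5b +410.256ms=4/5b
10) 4102.564ms=8b +1538.462ms=3b
11) 5641.026ms=11b +256.41ms=1/2b
12) 5897.436ms=23/2b +128.205ms=1/4b
13) 6025.641ms=47/4b +128.205ms=1/4b
14) 6153.846ms=12b +205.128ms=2/5b
15) 6358.974ms=62/5b +205.128ms=2/5b
16) 6564.103ms=64/5b +205.128ms=2/5b
17) 6769.231ms=66/5b +205.128ms=2/5b
18) 6974.359ms=68/5b +205.128ms=2/5b
19) 7179.487ms=14b +1025.641ms=2b
Σ=16b of 16 (117bpm 4/4) — PASS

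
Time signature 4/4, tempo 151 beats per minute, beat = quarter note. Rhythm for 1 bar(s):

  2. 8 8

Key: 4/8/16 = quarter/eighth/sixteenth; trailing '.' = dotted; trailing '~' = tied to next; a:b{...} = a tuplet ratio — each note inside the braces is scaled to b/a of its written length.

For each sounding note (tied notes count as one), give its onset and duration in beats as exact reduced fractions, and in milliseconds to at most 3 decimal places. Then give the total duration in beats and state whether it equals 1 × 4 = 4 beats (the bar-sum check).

1) 0.0ms=0b +1192.053ms=3b
2) 1192.053ms=3b +198.675ms=1/2b
3) 1390.728ms=7/2b +198.675ms=1/2b
Σ=4b of 4 (151bpm 4/4) — PASS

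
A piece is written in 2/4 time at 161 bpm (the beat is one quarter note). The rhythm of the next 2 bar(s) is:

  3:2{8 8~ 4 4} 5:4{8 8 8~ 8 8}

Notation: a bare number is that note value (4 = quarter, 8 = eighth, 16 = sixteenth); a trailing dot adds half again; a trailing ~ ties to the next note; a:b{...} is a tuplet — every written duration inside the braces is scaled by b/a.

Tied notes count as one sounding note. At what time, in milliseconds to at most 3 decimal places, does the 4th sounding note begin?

1. 0.0ms @ 0 + 124.224ms (1/3)
2. 124.224ms @ 1/3 + 372.671ms (1)
3. 496.894ms @ 4/3 + 248.447ms (2/3)
4. 745.342ms @ 2 + 149.068ms (2/5)
5. 894.41ms @ 12/5 + 149.068ms (2/5)
6. 1043.478ms @ 14/5 + 298.137ms (4/5)
7. 1341.615ms @ 18/5 + 149.068ms (2/5)

note 4 onset = 2b = 745.342ms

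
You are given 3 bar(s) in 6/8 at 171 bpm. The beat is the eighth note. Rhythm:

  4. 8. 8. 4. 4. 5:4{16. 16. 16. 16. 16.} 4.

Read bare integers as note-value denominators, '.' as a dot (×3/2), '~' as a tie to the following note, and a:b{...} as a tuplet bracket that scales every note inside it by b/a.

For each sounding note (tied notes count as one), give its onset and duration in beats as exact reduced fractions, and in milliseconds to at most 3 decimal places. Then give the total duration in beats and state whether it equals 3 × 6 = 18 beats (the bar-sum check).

1) 0.0ms=0b +1052.632ms=3b
2) 1052.632ms=3b +526.316ms=3/2b
3) 1578.947ms=9/2b +526.316ms=3/2b
4) 2105.263ms=6b +1052.632ms=3b
5) 3157.895ms=9b +1052.632ms=3b
6) 4210.526ms=12b +210.526ms=3/5b
7) 4421.053ms=63/5b +210.526ms=3/5b
8) 4631.579ms=66/5b +210.526ms=3/5b
9) 4842.105ms=69/5b +210.526ms=3/5b
10) 5052.632ms=72/5b +210.526ms=3/5b
11) 5263.158ms=15b +1052.632ms=3b
Σ=18b of 18 (171bpm 6/8) — PASS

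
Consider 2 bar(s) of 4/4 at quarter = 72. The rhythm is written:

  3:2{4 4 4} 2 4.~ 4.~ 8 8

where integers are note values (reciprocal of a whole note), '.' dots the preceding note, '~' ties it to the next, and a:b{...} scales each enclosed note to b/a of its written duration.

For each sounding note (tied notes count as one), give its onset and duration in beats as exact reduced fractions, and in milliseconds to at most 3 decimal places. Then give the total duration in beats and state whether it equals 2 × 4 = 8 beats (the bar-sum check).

1) 0.0ms=0b +555.556ms=2/3b
2) 555.556ms=2/3b +555.556ms=2/3b
3) 1111.111ms=4/3b +555.556ms=2/3b
4) 1666.667ms=2b +1666.667ms=2b
5) 3333.333ms=4b +2916.667ms=7/2b
6) 6250.0ms=15/2b +416.667ms=1/2b
Σ=8b of 8 (72bpm 4/4) — PASS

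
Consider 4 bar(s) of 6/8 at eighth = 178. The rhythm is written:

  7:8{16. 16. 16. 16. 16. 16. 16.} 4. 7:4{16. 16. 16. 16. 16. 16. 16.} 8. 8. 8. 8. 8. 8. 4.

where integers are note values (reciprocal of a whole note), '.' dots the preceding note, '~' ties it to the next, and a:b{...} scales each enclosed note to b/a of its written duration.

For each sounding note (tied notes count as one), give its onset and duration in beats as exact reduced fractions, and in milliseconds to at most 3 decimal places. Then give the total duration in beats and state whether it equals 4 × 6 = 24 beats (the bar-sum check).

1) 0.0ms=0b +288.925ms=6/7b
2) 288.925ms=6/7b +288.925ms=6/7b
3) 577.849ms=12/7b +288.925ms=6/7b
4) 866.774ms=18/7b +288.925ms=6/7b
5) 1155.698ms=24/7b +288.925ms=6/7b
6) 1444.623ms=30/7b +288.925ms=6/7b
7) 1733.547ms=36/7b +288.925ms=6/7b
8) 2022.472ms=6b +1011.236ms=3b
9) 3033.708ms=9b +144.462ms=3/7b
10) 3178.17ms=66/7b +144.462ms=3/7b
11) 3322.632ms=69/7b +144.462ms=3/7b
12) 3467.095ms=72/7b +144.462ms=3/7b
13) 3611.557ms=75/7b +144.462ms=3/7b
14) 3756.019ms=78/7b +144.462ms=3/7b
15) 3900.482ms=81/7b +144.462ms=3/7b
16) 4044.944ms=12b +505.618ms=3/2b
17) 4550.562ms=27/2b +505.618ms=3/2b
18) 5056.18ms=15b +505.618ms=3/2b
19) 5561.798ms=33/2b +505.618ms=3/2b
20) 6067.416ms=18b +505.618ms=3/2b
21) 6573.034ms=39/2b +505.618ms=3/2b
22) 7078.652ms=21b +1011.236ms=3b
Σ=24b of 24 (178bpm 6/8) — PASS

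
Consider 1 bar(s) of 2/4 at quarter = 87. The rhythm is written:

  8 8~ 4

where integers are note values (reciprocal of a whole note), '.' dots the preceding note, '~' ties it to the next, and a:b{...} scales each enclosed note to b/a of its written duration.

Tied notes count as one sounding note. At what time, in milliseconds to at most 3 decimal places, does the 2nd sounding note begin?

note 2 onset = 1/2b = 344.828ms

1. 0.0ms @ 0 + 344.828ms (1/2)
2. 344.828ms @ 1/2 + 1034.483ms (3/2)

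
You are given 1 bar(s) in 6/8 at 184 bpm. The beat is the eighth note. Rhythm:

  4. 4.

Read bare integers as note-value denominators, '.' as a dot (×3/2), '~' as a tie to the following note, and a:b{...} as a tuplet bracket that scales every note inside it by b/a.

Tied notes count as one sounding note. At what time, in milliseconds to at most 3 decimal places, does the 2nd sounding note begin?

1. 0.0ms @ 0 + 978.261ms (3)
2. 978.261ms @ 3 + 978.261ms (3)

note 2 onset = 3b = 978.261ms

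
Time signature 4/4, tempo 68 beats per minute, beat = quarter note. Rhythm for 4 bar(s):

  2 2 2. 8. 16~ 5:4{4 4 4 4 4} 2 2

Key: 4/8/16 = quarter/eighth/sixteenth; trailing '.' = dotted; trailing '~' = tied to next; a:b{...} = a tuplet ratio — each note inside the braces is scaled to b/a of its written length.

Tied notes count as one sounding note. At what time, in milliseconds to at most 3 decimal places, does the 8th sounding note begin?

note 8 onset = 52/5b = 9176.471ms

1. 0.0ms @ 0 + 1764.706ms (2)
2. 1764.706ms @ 2 + 1764.706ms (2)
3. 3529.412ms @ 4 + 2647.059ms (3)
4. 6176.471ms @ 7 + 661.765ms (3/4)
5. 6838.235ms @ 31/4 + 926.471ms (21/20)
6. 7764.706ms @ 44/5 + 705.882ms (4/5)
7. 8470.588ms @ 48/5 + 705.882ms (4/5)
8. 9176.471ms @ 52/5 + 705.882ms (4/5)
9. 9882.353ms @ 56/5 + 705.882ms (4/5)
10. 10588.235ms @ 12 + 1764.706ms (2)
11. 12352.941ms @ 14 + 1764.706ms (2)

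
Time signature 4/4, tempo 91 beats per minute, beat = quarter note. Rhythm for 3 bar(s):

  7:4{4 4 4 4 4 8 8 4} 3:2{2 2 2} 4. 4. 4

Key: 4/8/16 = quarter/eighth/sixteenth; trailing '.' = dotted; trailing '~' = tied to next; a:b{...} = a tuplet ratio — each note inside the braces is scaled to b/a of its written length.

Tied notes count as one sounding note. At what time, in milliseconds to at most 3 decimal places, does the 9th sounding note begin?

1. 0.0ms @ 0 + 376.766ms (4/7)
2. 376.766ms @ 4/7 + 376.766ms (4/7)
3. 753.532ms @ 8/7 + 376.766ms (4/7)
4. 1130.298ms @ 12/7 + 376.766ms (4/7)
5. 1507.064ms @ 16/7 + 376.766ms (4/7)
6. 1883.83ms @ 20/7 + 188.383ms (2/7)
7. 2072.214ms @ 22/7 + 188.383ms (2/7)
8. 2260.597ms @ 24/7 + 376.766ms (4/7)
9. 2637.363ms @ 4 + 879.121ms (4/3)
10. 3516.484ms @ 16/3 + 879.121ms (4/3)
11. 4395.604ms @ 20/3 + 879.121ms (4/3)
12. 5274.725ms @ 8 + 989.011ms (3/2)
13. 6263.736ms @ 19/2 + 989.011ms (3/2)
14. 7252.747ms @ 11 + 659.341ms (1)

note 9 onset = 4b = 2637.363ms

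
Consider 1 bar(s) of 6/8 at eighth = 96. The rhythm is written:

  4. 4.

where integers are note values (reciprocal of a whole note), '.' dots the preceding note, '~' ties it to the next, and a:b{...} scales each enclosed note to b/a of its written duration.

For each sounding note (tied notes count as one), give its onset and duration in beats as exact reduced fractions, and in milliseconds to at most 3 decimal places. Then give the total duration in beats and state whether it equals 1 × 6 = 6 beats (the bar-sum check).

1) 0.0ms=0b +1875.0ms=3b
2) 1875.0ms=3b +1875.0ms=3b
Σ=6b of 6 (96bpm 6/8) — PASS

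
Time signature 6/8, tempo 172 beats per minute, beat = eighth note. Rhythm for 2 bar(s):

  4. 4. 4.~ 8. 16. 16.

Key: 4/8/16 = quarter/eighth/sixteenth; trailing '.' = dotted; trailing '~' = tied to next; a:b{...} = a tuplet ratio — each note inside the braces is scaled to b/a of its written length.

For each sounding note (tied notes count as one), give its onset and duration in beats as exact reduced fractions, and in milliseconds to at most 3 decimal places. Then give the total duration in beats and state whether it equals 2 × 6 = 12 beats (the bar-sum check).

1) 0.0ms=0b +1046.512ms=3b
2) 1046.512ms=3b +1046.512ms=3b
3) 2093.023ms=6b +1569.767ms=9/2b
4) 3662.791ms=21/2b +261.628ms=3/4b
5) 3924.419ms=45/4b +261.628ms=3/4b
Σ=12b of 12 (172bpm 6/8) — PASS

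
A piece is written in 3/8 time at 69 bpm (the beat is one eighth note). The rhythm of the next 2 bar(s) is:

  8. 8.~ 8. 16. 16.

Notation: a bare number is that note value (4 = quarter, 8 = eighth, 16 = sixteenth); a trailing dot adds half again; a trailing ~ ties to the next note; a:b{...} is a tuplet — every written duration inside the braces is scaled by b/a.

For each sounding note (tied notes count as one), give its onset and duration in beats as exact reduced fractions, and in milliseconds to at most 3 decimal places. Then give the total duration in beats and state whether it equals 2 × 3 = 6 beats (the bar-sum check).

1) 0.0ms=0b +1304.348ms=3/2b
2) 1304.348ms=3/2b +2608.696ms=3b
3) 3913.043ms=9/2b +652.174ms=3/4b
4) 4565.217ms=21/4b +652.174ms=3/4b
Σ=6b of 6 (69bpm 3/8) — PASS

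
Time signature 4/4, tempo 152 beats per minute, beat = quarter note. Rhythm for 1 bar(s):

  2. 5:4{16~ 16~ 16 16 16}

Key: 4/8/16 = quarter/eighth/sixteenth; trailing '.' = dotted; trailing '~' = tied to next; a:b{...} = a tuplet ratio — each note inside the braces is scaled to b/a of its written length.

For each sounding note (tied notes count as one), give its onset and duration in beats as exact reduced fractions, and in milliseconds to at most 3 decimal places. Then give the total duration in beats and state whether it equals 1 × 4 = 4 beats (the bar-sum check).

1) 0.0ms=0b +1184.211ms=3b
2) 1184.211ms=3b +236.842ms=3/5b
3) 1421.053ms=18/5b +78.947ms=1/5b
4) 1500.0ms=19/5b +78.947ms=1/5b
Σ=4b of 4 (152bpm 4/4) — PASS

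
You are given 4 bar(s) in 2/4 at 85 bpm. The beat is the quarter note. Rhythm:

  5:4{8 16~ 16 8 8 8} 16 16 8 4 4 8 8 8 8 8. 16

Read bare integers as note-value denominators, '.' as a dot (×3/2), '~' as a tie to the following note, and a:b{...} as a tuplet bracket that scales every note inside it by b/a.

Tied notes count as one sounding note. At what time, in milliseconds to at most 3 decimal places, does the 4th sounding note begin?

note 4 onset = 6/5b = 847.059ms

1. 0.0ms @ 0 + 282.353ms (2/5)
2. 282.353ms @ 2/5 + 282.353ms (2/5)
3. 564.706ms @ 4/5 + 282.353ms (2/5)
4. 847.059ms @ 6/5 + 282.353ms (2/5)
5. 1129.412ms @ 8/5 + 282.353ms (2/5)
6. 1411.765ms @ 2 + 176.471ms (1/4)
7. 1588.235ms @ 9/4 + 176.471ms (1/4)
8. 1764.706ms @ 5/2 + 352.941ms (1/2)
9. 2117.647ms @ 3 + 705.882ms (1)
10. 2823.529ms @ 4 + 705.882ms (1)
11. 3529.412ms @ 5 + 352.941ms (1/2)
12. 3882.353ms @ 11/2 + 352.941ms (1/2)
13. 4235.294ms @ 6 + 352.941ms (1/2)
14. 4588.235ms @ 13/2 + 352.941ms (1/2)
15. 4941.176ms @ 7 + 529.412ms (3/4)
16. 5470.588ms @ 31/4 + 176.471ms (1/4)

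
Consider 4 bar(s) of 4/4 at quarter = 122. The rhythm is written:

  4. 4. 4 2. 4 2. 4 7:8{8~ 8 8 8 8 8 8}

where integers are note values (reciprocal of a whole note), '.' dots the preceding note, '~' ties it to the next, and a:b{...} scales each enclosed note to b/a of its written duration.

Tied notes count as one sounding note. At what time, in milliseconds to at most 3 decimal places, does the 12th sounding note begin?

1. 0.0ms @ 0 + 737.705ms (3/2)
2. 737.705ms @ 3/2 + 737.705ms (3/2)
3. 1475.41ms @ 3 + 491.803ms (1)
4. 1967.213ms @ 4 + 1475.41ms (3)
5. 3442.623ms @ 7 + 491.803ms (1)
6. 3934.426ms @ 8 + 1475.41ms (3)
7. 5409.836ms @ 11 + 491.803ms (1)
8. 5901.639ms @ 12 + 562.061ms (8/7)
9. 6463.7ms @ 92/7 + 281.03ms (4/7)
10. 6744.731ms @ 96/7 + 281.03ms (4/7)
11. 7025.761ms @ 100/7 + 281.03ms (4/7)
12. 7306.792ms @ 104/7 + 281.03ms (4/7)
13. 7587.822ms @ 108/7 + 281.03ms (4/7)

note 12 onset = 104/7b = 7306.792ms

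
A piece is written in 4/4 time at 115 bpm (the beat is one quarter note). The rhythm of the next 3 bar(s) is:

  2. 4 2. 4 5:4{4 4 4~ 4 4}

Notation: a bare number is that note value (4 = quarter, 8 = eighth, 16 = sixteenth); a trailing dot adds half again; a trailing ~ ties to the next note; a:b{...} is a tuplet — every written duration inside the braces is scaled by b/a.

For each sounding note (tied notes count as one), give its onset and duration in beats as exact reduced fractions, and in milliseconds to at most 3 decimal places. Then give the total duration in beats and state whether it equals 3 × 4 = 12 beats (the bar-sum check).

1) 0.0ms=0b +1565.217ms=3b
2) 1565.217ms=3b +521.739ms=1b
3) 2086.957ms=4b +1565.217ms=3b
4) 3652.174ms=7b +521.739ms=1b
5) 4173.913ms=8b +417.391ms=4/5b
6) 4591.304ms=44/5b +417.391ms=4/5b
7) 5008.696ms=48/5b +834.783ms=8/5b
8) 5843.478ms=56/5b +417.391ms=4/5b
Σ=12b of 12 (115bpm 4/4) — PASS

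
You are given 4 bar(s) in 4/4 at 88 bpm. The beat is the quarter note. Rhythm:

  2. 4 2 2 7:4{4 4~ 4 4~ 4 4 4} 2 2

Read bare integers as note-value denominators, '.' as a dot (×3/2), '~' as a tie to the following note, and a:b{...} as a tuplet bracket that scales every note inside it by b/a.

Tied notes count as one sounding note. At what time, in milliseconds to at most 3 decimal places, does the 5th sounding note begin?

note 5 onset = 8b = 5454.545ms

1. 0.0ms @ 0 + 2045.455ms (3)
2. 2045.455ms @ 3 + 681.818ms (1)
3. 2727.273ms @ 4 + 1363.636ms (2)
4. 4090.909ms @ 6 + 1363.636ms (2)
5. 5454.545ms @ 8 + 389.61ms (4/7)
6. 5844.156ms @ 60/7 + 779.221ms (8/7)
7. 6623.377ms @ 68/7 + 779.221ms (8/7)
8. 7402.597ms @ 76/7 + 389.61ms (4/7)
9. 7792.208ms @ 80/7 + 389.61ms (4/7)
10. 8181.818ms @ 12 + 1363.636ms (2)
11. 9545.455ms @ 14 + 1363.636ms (2)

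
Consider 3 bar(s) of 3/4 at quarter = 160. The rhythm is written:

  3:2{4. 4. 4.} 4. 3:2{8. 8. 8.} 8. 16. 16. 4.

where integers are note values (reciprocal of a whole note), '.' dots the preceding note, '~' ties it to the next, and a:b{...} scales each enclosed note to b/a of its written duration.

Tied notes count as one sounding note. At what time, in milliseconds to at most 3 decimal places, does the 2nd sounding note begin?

1. 0.0ms @ 0 + 375.0ms (1)
2. 375.0ms @ 1 + 375.0ms (1)
3. 750.0ms @ 2 + 375.0ms (1)
4. 1125.0ms @ 3 + 562.5ms (3/2)
5. 1687.5ms @ 9/2 + 187.5ms (1/2)
6. 1875.0ms @ 5 + 187.5ms (1/2)
7. 2062.5ms @ 11/2 + 187.5ms (1/2)
8. 2250.0ms @ 6 + 281.25ms (3/4)
9. 2531.25ms @ 27/4 + 140.625ms (3/8)
10. 2671.875ms @ 57/8 + 140.625ms (3/8)
11. 2812.5ms @ 15/2 + 562.5ms (3/2)

note 2 onset = 1b = 375.0ms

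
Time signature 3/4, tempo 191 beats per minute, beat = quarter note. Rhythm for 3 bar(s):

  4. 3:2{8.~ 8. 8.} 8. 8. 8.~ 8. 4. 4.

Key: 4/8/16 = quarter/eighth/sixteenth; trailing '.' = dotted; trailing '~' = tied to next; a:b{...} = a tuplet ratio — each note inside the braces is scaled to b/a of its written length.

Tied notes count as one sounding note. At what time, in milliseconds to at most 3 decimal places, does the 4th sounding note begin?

note 4 onset = 3b = 942.408ms

1. 0.0ms @ 0 + 471.204ms (3/2)
2. 471.204ms @ 3/2 + 314.136ms (1)
3. 785.34ms @ 5/2 + 157.068ms (1/2)
4. 942.408ms @ 3 + 235.602ms (3/4)
5. 1178.01ms @ 15/4 + 235.602ms (3/4)
6. 1413.613ms @ 9/2 + 471.204ms (3/2)
7. 1884.817ms @ 6 + 471.204ms (3/2)
8. 2356.021ms @ 15/2 + 471.204ms (3/2)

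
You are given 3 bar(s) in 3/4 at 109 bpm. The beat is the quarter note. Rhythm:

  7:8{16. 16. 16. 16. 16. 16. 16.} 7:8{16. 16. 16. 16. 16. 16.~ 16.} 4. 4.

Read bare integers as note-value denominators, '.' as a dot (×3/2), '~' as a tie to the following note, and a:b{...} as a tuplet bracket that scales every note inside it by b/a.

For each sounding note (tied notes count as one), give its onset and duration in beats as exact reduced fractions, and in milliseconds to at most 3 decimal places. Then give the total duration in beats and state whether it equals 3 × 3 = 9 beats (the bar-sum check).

1) 0.0ms=0b +235.911ms=3/7b
2) 235.911ms=3/7b +235.911ms=3/7b
3) 471.822ms=6/7b +235.911ms=3/7b
4) 707.733ms=9/7b +235.911ms=3/7b
5) 943.644ms=12/7b +235.911ms=3/7b
6) 1179.554ms=15/7b +235.911ms=3/7b
7) 1415.465ms=18/7b +235.911ms=3/7b
8) 1651.376ms=3b +235.911ms=3/7b
9) 1887.287ms=24/7b +235.911ms=3/7b
10) 2123.198ms=27/7b +235.911ms=3/7b
11) 2359.109ms=30/7b +235.911ms=3/7b
12) 2595.02ms=33/7b +235.911ms=3/7b
13) 2830.931ms=36/7b +471.822ms=6/7b
14) 3302.752ms=6b +825.688ms=3/2b
15) 4128.44ms=15/2b +825.688ms=3/2b
Σ=9b of 9 (109bpm 3/4) — PASS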